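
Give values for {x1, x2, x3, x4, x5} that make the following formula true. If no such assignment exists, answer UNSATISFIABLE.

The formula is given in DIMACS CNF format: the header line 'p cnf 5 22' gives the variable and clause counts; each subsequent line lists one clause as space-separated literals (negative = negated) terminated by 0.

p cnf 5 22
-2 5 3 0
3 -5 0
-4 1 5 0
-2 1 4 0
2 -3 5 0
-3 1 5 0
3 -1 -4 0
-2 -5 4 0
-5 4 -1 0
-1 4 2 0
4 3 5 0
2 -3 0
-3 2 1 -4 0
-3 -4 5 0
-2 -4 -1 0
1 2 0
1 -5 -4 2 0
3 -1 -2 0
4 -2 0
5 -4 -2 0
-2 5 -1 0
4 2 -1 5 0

x1 ↦ False; x2 ↦ True; x3 ↦ True; x4 ↦ True; x5 ↦ True

Case x3 = True:
Unit clause (x2) forces x2 = True.
Unit clause (x4) forces x4 = True.
Unit clause (x5) forces x5 = True.
Unit clause (¬x1) forces x1 = False.
Every clause now holds.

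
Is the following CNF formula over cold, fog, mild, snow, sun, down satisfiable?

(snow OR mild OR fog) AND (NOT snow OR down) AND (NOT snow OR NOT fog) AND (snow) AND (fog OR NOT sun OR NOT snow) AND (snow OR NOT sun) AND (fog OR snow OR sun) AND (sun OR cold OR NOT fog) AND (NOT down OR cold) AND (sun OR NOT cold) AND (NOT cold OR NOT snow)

Unsatisfiable

Unit clause (snow) forces snow = true.
Unit clause (down) forces down = true.
Unit clause (NOT fog) forces fog = false.
Unit clause (NOT sun) forces sun = false.
Unit clause (cold) forces cold = true.
But (NOT cold) is also a unit clause — contradiction.
No assignment satisfies every clause.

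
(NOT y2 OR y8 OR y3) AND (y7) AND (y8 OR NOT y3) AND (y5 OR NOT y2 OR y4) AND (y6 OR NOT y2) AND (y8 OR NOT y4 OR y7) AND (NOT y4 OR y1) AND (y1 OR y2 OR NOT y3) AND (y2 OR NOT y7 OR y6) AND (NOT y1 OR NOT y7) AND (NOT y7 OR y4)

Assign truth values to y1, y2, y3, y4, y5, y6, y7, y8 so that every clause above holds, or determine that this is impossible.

UNSATISFIABLE

From the singleton clause (y7), y7 = true.
From the singleton clause (NOT y1), y1 = false.
From the singleton clause (NOT y4), y4 = false.
But (y4) is also a unit clause — contradiction.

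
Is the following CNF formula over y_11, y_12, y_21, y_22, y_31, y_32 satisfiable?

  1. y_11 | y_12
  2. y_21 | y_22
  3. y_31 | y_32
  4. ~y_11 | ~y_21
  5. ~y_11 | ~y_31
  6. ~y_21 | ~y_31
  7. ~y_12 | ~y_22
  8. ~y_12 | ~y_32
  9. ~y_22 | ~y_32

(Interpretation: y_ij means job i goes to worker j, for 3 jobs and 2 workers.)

No, unsatisfiable

Try y_11 = 1.
From the singleton clause (~y_21), y_21 = 0.
From the singleton clause (y_22), y_22 = 1.
From the singleton clause (~y_31), y_31 = 0.
From the singleton clause (y_32), y_32 = 1.
But (~y_32) is also a unit clause — contradiction.
So y_11 must be the other value — set y_11 = 0.
From the singleton clause (y_12), y_12 = 1.
From the singleton clause (~y_22), y_22 = 0.
From the singleton clause (y_21), y_21 = 1.
From the singleton clause (~y_31), y_31 = 0.
From the singleton clause (y_32), y_32 = 1.
But (~y_32) is also a unit clause — contradiction.
Neither y_11 = 1 nor y_11 = 0 works.
No assignment satisfies every clause.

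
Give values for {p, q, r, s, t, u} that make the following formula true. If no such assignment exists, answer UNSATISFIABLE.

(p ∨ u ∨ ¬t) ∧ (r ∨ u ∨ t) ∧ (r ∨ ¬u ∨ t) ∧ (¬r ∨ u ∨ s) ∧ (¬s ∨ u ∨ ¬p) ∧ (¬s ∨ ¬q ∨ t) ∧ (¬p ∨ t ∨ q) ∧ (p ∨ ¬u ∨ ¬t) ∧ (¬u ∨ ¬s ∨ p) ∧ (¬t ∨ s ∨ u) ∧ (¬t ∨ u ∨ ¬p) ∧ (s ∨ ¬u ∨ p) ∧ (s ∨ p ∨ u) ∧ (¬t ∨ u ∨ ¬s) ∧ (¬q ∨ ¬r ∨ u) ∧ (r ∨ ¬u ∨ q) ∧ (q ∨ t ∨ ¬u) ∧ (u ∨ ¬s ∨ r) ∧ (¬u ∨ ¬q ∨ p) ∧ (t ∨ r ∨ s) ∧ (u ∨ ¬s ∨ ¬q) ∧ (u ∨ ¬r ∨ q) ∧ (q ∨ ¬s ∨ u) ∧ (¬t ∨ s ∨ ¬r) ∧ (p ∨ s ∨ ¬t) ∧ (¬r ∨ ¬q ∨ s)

p ↦ True,  q ↦ True,  r ↦ True,  s ↦ True,  t ↦ True,  u ↦ True

Case p = True:
Case s = True:
The clause (u) is unit, so u = True.
Case r = True:
Case q = True:
The clause (t) is unit, so t = True.
This assignment satisfies each clause.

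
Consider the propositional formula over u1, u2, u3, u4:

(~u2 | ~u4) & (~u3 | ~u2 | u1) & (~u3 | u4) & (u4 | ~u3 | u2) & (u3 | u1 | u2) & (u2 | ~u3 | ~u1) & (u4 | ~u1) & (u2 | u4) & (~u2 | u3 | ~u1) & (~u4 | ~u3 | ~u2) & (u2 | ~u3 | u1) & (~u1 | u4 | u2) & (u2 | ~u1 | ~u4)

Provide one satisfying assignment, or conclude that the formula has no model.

u1=0, u2=1, u3=0, u4=0

Case u2 = 1:
From the singleton clause (~u4), u4 = 0.
From the singleton clause (~u3), u3 = 0.
From the singleton clause (~u1), u1 = 0.
Every clause now holds.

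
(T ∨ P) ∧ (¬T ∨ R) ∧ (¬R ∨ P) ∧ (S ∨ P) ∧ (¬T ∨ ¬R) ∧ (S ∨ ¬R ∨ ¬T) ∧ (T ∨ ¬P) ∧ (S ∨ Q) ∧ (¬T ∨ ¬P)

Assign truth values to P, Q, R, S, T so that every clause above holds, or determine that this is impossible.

UNSATISFIABLE

Case T = True:
(R) alone gives R = True.
That conflicts with the unit clause (¬R).
So T must be the other value — set T = False.
(P) alone gives P = True.
That conflicts with the unit clause (¬P).
Both values of T lead to a conflict.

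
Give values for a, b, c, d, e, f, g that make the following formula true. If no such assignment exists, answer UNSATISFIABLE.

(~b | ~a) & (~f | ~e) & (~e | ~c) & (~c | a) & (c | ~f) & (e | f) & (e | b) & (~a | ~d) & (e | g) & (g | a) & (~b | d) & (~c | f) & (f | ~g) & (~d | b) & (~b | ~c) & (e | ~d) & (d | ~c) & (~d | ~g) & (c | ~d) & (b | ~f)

a ↦ 1, b ↦ 0, c ↦ 0, d ↦ 0, e ↦ 1, f ↦ 0, g ↦ 0

Suppose b = 0.
(e) alone gives e = 1.
(~f) alone gives f = 0.
(~c) alone gives c = 0.
(~g) alone gives g = 0.
(a) alone gives a = 1.
(~d) alone gives d = 0.
Every clause now holds.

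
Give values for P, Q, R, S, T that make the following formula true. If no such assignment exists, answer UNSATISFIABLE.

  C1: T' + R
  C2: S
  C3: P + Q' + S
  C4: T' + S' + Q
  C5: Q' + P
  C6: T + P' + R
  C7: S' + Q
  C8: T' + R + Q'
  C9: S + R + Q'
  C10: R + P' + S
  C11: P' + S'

From the singleton clause (S), S = 1.
From the singleton clause (Q), Q = 1.
From the singleton clause (P), P = 1.
That conflicts with the unit clause (P').

UNSATISFIABLE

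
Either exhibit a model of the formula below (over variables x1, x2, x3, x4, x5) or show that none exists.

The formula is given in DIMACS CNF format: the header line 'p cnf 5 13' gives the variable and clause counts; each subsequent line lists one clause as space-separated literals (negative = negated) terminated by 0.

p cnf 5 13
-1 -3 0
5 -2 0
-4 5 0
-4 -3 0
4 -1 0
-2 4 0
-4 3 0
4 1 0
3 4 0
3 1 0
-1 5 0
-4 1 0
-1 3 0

UNSATISFIABLE

Try x1 = False.
Unit clause (x4) forces x4 = True.
Now (¬x4) is unsatisfied and unit — conflict.
That branch fails; take x1 = True instead.
Unit clause (¬x3) forces x3 = False.
Now (x3) is unsatisfied and unit — conflict.
Either choice for x1 ends in contradiction.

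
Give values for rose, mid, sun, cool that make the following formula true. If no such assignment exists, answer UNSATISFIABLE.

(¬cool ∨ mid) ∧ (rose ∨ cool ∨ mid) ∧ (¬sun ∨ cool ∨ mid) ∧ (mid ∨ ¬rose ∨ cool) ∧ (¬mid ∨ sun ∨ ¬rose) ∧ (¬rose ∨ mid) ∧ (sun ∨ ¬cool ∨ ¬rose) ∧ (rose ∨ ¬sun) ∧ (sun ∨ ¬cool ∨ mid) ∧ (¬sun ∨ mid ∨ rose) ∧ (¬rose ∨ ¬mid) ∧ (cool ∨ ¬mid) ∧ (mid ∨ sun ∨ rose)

rose ↦ False; mid ↦ True; sun ↦ False; cool ↦ True

Try cool = True.
From the singleton clause (mid), mid = True.
From the singleton clause (¬rose), rose = False.
From the singleton clause (¬sun), sun = False.
This assignment satisfies each clause.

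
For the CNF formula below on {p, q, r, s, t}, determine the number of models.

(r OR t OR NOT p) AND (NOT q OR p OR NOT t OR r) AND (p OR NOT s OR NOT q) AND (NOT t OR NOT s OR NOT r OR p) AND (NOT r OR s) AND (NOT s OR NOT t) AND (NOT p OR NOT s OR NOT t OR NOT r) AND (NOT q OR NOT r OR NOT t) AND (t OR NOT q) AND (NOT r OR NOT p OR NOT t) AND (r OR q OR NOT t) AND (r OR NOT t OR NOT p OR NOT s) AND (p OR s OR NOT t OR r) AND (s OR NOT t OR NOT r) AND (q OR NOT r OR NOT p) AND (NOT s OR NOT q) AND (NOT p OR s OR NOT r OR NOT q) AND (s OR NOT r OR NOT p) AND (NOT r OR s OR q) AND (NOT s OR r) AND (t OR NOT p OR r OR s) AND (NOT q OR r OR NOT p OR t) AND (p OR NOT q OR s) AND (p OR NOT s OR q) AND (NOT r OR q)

There are 2^5 = 32 truth assignments over (p, q, r, s, t).
Split on s. With s = true, the clauses containing s are satisfied and NOT s drops from the rest; 0 of the 2^4 = 16 assignments to the other variables satisfy what remains.
With s = false, by the same count on the reduced clause set, 2 assignments work.
(One model: p=F, q=F, r=F, s=F, t=F.)
Total: 0 + 2 = 2.

2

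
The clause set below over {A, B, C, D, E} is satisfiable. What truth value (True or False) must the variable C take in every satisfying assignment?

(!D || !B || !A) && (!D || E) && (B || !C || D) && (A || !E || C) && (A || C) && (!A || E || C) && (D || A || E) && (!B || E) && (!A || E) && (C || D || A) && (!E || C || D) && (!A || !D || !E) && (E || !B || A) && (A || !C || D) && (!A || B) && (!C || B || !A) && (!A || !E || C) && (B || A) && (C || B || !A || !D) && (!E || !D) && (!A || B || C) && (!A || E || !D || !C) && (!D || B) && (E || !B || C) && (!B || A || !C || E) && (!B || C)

True

Suppose C = false.
Unit clause (A) forces A = true.
Unit clause (E) forces E = true.
Now (!E) is unsatisfied and unit — conflict.
So every satisfying assignment has C = True.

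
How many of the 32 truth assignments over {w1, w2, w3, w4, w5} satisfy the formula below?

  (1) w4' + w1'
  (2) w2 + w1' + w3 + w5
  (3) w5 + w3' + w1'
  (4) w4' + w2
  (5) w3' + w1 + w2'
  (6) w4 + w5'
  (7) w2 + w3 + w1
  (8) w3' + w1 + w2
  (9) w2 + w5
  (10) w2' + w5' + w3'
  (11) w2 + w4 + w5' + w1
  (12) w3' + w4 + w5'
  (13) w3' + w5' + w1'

There are 2^5 = 32 truth assignments over (w1, w2, w3, w4, w5).
Split on w2. With w2 = 1, the clauses containing w2 are satisfied and w2' drops from the rest; 4 of the 2^4 = 16 assignments to the other variables satisfy what remains.
With w2 = 0, by the same count on the reduced clause set, 0 assignments work.
Total: 4 + 0 = 4.

4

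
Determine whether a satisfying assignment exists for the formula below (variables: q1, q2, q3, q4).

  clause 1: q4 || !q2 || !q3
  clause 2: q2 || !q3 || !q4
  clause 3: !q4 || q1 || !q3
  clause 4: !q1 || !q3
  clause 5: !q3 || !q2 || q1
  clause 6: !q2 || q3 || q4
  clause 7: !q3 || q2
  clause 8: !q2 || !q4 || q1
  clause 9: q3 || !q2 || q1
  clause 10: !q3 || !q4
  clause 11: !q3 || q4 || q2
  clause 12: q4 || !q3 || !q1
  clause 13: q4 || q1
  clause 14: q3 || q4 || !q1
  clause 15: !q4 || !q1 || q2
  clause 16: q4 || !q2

Yes, satisfiable

Case q1 = true:
Unit clause (!q3) forces q3 = false.
Unit clause (q4) forces q4 = true.
Unit clause (q2) forces q2 = true.
Every clause now holds.
A satisfying assignment: q1 ↦ true,  q2 ↦ true,  q3 ↦ false,  q4 ↦ true.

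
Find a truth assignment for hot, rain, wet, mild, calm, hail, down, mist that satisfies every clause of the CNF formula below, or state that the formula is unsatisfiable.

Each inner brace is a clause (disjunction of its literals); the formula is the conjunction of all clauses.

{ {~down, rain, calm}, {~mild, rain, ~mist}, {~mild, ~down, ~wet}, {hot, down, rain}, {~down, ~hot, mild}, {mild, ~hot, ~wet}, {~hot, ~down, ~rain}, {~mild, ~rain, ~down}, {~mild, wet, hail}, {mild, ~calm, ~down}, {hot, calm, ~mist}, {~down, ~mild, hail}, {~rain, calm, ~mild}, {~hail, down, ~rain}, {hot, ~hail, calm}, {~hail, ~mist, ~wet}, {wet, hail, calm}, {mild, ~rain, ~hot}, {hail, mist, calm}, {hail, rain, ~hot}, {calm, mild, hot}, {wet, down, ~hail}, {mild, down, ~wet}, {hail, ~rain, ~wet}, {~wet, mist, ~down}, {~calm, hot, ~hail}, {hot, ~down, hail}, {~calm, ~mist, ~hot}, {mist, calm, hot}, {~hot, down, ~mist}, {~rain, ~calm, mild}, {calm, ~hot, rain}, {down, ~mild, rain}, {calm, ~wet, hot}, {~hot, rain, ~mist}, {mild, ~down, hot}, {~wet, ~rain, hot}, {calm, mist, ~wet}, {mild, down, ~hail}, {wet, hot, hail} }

Try down = 1.
Try rain = 0.
The clause (calm) is unit, so calm = 1.
The clause (mild) is unit, so mild = 1.
The clause (~mist) is unit, so mist = 0.
The clause (~wet) is unit, so wet = 0.
The clause (hail) is unit, so hail = 1.
The clause (hot) is unit, so hot = 1.
All clauses are satisfied.

hot: 1; rain: 0; wet: 0; mild: 1; calm: 1; hail: 1; down: 1; mist: 0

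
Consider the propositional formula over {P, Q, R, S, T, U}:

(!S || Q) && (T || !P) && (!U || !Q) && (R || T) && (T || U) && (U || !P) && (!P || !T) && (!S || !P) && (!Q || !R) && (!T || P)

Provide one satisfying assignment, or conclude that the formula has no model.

P: false; Q: false; R: true; S: false; T: false; U: true

Case S = false:
Case T = false:
From the singleton clause (!P), P = false.
From the singleton clause (R), R = true.
From the singleton clause (U), U = true.
From the singleton clause (!Q), Q = false.
All clauses are satisfied.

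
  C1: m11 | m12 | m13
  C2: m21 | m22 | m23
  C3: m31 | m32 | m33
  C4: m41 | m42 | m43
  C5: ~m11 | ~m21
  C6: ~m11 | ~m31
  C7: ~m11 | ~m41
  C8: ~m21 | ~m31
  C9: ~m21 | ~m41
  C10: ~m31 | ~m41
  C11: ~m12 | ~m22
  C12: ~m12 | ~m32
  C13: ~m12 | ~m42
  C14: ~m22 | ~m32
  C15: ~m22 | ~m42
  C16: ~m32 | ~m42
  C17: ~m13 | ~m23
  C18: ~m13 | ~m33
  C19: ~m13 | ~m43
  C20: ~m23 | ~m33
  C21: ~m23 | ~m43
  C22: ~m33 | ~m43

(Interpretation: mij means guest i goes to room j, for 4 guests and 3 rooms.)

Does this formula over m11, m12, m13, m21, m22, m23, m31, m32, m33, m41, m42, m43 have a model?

Unsatisfiable

Case m11 = 0:
Case m12 = 1:
Unit clause (~m22) forces m22 = 0.
Unit clause (~m32) forces m32 = 0.
Unit clause (~m42) forces m42 = 0.
Case m21 = 1:
Unit clause (~m31) forces m31 = 0.
Unit clause (m33) forces m33 = 1.
Unit clause (~m41) forces m41 = 0.
Unit clause (m43) forces m43 = 1.
Now (~m43) is unsatisfied and unit — conflict.
Backtrack on m21: now try m21 = 0.
Unit clause (m23) forces m23 = 1.
Unit clause (~m13) forces m13 = 0.
Unit clause (~m33) forces m33 = 0.
Unit clause (m31) forces m31 = 1.
Unit clause (~m41) forces m41 = 0.
Unit clause (m43) forces m43 = 1.
Now (~m43) is unsatisfied and unit — conflict.
Both values of m21 lead to a conflict.
Backtrack on m12: now try m12 = 0.
Unit clause (m13) forces m13 = 1.
Unit clause (~m23) forces m23 = 0.
Unit clause (~m33) forces m33 = 0.
Unit clause (~m43) forces m43 = 0.
Case m21 = 1:
Unit clause (~m31) forces m31 = 0.
Unit clause (m32) forces m32 = 1.
Unit clause (~m41) forces m41 = 0.
Unit clause (m42) forces m42 = 1.
Now (~m42) is unsatisfied and unit — conflict.
Backtrack on m21: now try m21 = 0.
Unit clause (m22) forces m22 = 1.
Unit clause (~m32) forces m32 = 0.
Unit clause (m31) forces m31 = 1.
Unit clause (~m41) forces m41 = 0.
Unit clause (m42) forces m42 = 1.
Now (~m42) is unsatisfied and unit — conflict.
Both values of m21 lead to a conflict.
Both values of m12 lead to a conflict.
Backtrack on m11: now try m11 = 1.
Unit clause (~m21) forces m21 = 0.
Unit clause (~m31) forces m31 = 0.
Unit clause (~m41) forces m41 = 0.
Case m22 = 1:
Unit clause (~m12) forces m12 = 0.
Unit clause (~m32) forces m32 = 0.
Unit clause (m33) forces m33 = 1.
Unit clause (~m42) forces m42 = 0.
Unit clause (m43) forces m43 = 1.
Now (~m43) is unsatisfied and unit — conflict.
Backtrack on m22: now try m22 = 0.
Unit clause (m23) forces m23 = 1.
Unit clause (~m13) forces m13 = 0.
Unit clause (~m33) forces m33 = 0.
Unit clause (m32) forces m32 = 1.
Unit clause (~m12) forces m12 = 0.
Unit clause (~m42) forces m42 = 0.
Unit clause (m43) forces m43 = 1.
Now (~m43) is unsatisfied and unit — conflict.
Both values of m22 lead to a conflict.
Both values of m11 lead to a conflict.
No assignment satisfies every clause.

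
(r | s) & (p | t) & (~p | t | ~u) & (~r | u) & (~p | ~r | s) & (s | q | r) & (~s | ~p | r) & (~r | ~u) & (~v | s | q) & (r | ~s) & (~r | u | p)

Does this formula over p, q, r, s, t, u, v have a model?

Try r = 1.
The clause (u) is unit, so u = 1.
But (~u) is also a unit clause — contradiction.
So r must be the other value — set r = 0.
The clause (s) is unit, so s = 1.
But (~s) is also a unit clause — contradiction.
Neither r = 1 nor r = 0 works.
No assignment satisfies every clause.

No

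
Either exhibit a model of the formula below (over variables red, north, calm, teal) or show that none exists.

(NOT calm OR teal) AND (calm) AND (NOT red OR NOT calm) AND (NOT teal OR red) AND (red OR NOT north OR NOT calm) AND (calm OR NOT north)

UNSATISFIABLE

(calm) alone gives calm = true.
(teal) alone gives teal = true.
(NOT red) alone gives red = false.
Now (red) is unsatisfied and unit — conflict.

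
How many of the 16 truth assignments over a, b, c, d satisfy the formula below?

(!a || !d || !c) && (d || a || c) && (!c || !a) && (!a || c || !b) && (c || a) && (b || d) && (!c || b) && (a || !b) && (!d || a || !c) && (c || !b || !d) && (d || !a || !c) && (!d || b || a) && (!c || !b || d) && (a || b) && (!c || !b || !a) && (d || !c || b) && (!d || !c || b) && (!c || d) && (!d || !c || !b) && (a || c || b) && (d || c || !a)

1

There are 2^4 = 16 truth assignments over (a, b, c, d).
Check each against the 21 clauses (columns in the order a, b, c, d):
  F F F F  ✗ fails (d || a || c)
  F F F T  ✗ fails (c || a)
  F F T F  ✗ fails (b || d)
  F F T T  ✗ fails (!c || b)
  F T F F  ✗ fails (d || a || c)
  F T F T  ✗ fails (c || a)
  F T T F  ✗ fails (a || !b)
  F T T T  ✗ fails (a || !b)
  T F F F  ✗ fails (b || d)
  T F F T  ✓ satisfies all
  T F T F  ✗ fails (!c || !a)
  T F T T  ✗ fails (!a || !d || !c)
  T T F F  ✗ fails (!a || c || !b)
  T T F T  ✗ fails (!a || c || !b)
  T T T F  ✗ fails (!c || !a)
  T T T T  ✗ fails (!a || !d || !c)
1 of the 16 rows is a model.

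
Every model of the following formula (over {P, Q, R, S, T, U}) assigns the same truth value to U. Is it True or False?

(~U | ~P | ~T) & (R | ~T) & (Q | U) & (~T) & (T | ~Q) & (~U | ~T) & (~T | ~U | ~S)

Suppose U = 0.
(Q) alone gives Q = 1.
(~T) alone gives T = 0.
Now (T) is unsatisfied and unit — conflict.
So every satisfying assignment has U = True.

True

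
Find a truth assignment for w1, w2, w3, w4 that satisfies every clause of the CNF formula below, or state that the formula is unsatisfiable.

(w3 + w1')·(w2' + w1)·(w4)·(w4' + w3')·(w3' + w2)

w1: 0; w2: 0; w3: 0; w4: 1

(w4) alone gives w4 = 1.
(w3') alone gives w3 = 0.
(w1') alone gives w1 = 0.
(w2') alone gives w2 = 0.
All clauses are satisfied.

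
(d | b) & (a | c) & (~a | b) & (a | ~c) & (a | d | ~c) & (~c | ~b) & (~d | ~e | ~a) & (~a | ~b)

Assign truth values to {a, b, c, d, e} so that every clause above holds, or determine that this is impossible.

UNSATISFIABLE

Branch on d: set d = 1.
Branch on a: set a = 1.
The clause (b) is unit, so b = 1.
But (~b) is also a unit clause — contradiction.
Backtrack on a: now try a = 0.
The clause (c) is unit, so c = 1.
But (~c) is also a unit clause — contradiction.
Either choice for a ends in contradiction.
Backtrack on d: now try d = 0.
The clause (b) is unit, so b = 1.
The clause (~c) is unit, so c = 0.
The clause (a) is unit, so a = 1.
But (~a) is also a unit clause — contradiction.
Either choice for d ends in contradiction.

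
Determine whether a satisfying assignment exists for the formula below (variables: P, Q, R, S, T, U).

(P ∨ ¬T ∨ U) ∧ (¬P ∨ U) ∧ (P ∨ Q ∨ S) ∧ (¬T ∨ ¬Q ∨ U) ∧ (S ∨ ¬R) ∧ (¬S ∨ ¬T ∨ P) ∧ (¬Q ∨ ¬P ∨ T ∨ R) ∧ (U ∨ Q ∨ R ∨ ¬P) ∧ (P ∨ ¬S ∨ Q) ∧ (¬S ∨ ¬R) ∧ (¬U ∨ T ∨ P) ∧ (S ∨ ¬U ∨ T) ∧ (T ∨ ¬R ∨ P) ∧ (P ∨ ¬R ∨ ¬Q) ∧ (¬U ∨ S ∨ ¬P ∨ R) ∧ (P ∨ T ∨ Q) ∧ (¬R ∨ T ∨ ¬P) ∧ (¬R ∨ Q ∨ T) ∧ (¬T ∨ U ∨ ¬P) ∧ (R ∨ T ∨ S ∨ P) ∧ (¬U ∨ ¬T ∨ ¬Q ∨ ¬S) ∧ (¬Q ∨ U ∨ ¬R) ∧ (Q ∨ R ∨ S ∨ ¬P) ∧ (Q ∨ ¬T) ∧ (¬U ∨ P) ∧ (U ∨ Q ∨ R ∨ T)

Branch on P: set P = False.
The clause (¬U) is unit, so U = False.
The clause (¬T) is unit, so T = False.
The clause (¬R) is unit, so R = False.
The clause (Q) is unit, so Q = True.
The clause (S) is unit, so S = True.
Every clause now holds.
A satisfying assignment: P: False,  Q: True,  R: False,  S: True,  T: False,  U: False.

Yes, satisfiable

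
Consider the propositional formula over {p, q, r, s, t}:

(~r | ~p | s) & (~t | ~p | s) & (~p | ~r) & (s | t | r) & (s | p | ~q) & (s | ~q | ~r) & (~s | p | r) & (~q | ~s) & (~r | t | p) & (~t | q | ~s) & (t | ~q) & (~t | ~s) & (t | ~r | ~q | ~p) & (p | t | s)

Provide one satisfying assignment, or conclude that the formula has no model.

Suppose p = 1.
The clause (~r) is unit, so r = 0.
Suppose t = 0.
The clause (s) is unit, so s = 1.
The clause (~q) is unit, so q = 0.
Every clause now holds.

p ↦ 1,  q ↦ 0,  r ↦ 0,  s ↦ 1,  t ↦ 0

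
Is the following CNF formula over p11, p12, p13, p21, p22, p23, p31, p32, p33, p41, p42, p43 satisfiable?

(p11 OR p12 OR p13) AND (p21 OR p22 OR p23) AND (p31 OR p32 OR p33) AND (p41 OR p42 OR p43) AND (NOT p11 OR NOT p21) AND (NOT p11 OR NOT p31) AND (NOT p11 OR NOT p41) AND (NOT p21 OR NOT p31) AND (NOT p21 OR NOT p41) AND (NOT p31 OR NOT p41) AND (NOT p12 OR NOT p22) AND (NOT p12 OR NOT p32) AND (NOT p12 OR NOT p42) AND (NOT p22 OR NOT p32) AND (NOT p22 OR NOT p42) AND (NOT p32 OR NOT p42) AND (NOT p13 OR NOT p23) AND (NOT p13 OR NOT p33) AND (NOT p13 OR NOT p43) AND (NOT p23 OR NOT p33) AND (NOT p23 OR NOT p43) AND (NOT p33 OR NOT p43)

No, unsatisfiable

Case p11 = false:
Case p12 = true:
From the singleton clause (NOT p22), p22 = false.
From the singleton clause (NOT p32), p32 = false.
From the singleton clause (NOT p42), p42 = false.
Case p21 = true:
From the singleton clause (NOT p31), p31 = false.
From the singleton clause (p33), p33 = true.
From the singleton clause (NOT p41), p41 = false.
From the singleton clause (p43), p43 = true.
That conflicts with the unit clause (NOT p43).
That branch fails; take p21 = false instead.
From the singleton clause (p23), p23 = true.
From the singleton clause (NOT p13), p13 = false.
From the singleton clause (NOT p33), p33 = false.
From the singleton clause (p31), p31 = true.
From the singleton clause (NOT p41), p41 = false.
From the singleton clause (p43), p43 = true.
That conflicts with the unit clause (NOT p43).
Either choice for p21 ends in contradiction.
That branch fails; take p12 = false instead.
From the singleton clause (p13), p13 = true.
From the singleton clause (NOT p23), p23 = false.
From the singleton clause (NOT p33), p33 = false.
From the singleton clause (NOT p43), p43 = false.
Case p21 = true:
From the singleton clause (NOT p31), p31 = false.
From the singleton clause (p32), p32 = true.
From the singleton clause (NOT p41), p41 = false.
From the singleton clause (p42), p42 = true.
That conflicts with the unit clause (NOT p42).
That branch fails; take p21 = false instead.
From the singleton clause (p22), p22 = true.
From the singleton clause (NOT p32), p32 = false.
From the singleton clause (p31), p31 = true.
From the singleton clause (NOT p41), p41 = false.
From the singleton clause (p42), p42 = true.
That conflicts with the unit clause (NOT p42).
Either choice for p21 ends in contradiction.
Either choice for p12 ends in contradiction.
That branch fails; take p11 = true instead.
From the singleton clause (NOT p21), p21 = false.
From the singleton clause (NOT p31), p31 = false.
From the singleton clause (NOT p41), p41 = false.
Case p22 = true:
From the singleton clause (NOT p12), p12 = false.
From the singleton clause (NOT p32), p32 = false.
From the singleton clause (p33), p33 = true.
From the singleton clause (NOT p42), p42 = false.
From the singleton clause (p43), p43 = true.
That conflicts with the unit clause (NOT p43).
That branch fails; take p22 = false instead.
From the singleton clause (p23), p23 = true.
From the singleton clause (NOT p13), p13 = false.
From the singleton clause (NOT p33), p33 = false.
From the singleton clause (p32), p32 = true.
From the singleton clause (NOT p12), p12 = false.
From the singleton clause (NOT p42), p42 = false.
From the singleton clause (p43), p43 = true.
That conflicts with the unit clause (NOT p43).
Either choice for p22 ends in contradiction.
Either choice for p11 ends in contradiction.
No assignment satisfies every clause.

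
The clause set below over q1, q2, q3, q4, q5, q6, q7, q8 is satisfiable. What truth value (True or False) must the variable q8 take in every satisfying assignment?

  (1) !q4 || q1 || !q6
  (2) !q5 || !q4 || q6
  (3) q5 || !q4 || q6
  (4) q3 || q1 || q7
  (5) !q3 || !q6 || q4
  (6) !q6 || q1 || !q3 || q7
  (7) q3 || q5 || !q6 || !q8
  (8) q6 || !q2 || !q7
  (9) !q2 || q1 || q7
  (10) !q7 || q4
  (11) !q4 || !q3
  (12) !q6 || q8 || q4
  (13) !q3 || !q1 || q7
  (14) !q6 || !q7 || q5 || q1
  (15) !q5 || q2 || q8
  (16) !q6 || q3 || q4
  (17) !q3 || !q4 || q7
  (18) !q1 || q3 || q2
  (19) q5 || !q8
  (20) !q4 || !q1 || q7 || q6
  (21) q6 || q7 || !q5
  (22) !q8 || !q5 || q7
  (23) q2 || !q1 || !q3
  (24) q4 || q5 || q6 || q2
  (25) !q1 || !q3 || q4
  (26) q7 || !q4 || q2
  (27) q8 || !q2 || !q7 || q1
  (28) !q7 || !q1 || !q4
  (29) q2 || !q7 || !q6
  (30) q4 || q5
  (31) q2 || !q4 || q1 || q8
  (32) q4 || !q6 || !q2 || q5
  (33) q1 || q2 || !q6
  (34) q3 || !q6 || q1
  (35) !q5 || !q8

Suppose q8 = true.
The clause (q5) is unit, so q5 = true.
Now (!q5) is unsatisfied and unit — conflict.
So every satisfying assignment has q8 = False.

False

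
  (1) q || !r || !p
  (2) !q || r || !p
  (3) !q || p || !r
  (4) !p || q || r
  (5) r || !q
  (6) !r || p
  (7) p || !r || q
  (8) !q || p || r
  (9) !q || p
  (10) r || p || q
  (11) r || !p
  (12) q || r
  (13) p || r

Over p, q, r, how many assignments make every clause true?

There are 2^3 = 8 truth assignments over (p, q, r).
Check each against the 13 clauses (columns in the order p, q, r):
  F F F  ✗ fails (r || p || q)
  F F T  ✗ fails (!r || p)
  F T F  ✗ fails (r || !q)
  F T T  ✗ fails (!q || p || !r)
  T F F  ✗ fails (!p || q || r)
  T F T  ✗ fails (q || !r || !p)
  T T F  ✗ fails (!q || r || !p)
  T T T  ✓ satisfies all
1 of the 8 rows is a model.

1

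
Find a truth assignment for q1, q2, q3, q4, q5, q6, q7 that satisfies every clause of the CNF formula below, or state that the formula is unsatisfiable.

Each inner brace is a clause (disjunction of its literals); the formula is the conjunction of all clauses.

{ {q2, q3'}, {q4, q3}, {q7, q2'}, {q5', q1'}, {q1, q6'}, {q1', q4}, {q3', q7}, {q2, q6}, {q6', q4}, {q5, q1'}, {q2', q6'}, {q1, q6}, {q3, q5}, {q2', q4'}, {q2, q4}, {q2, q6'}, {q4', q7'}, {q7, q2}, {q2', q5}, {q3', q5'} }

UNSATISFIABLE

Case q2 = 1:
Unit clause (q7) forces q7 = 1.
Unit clause (q6') forces q6 = 0.
Unit clause (q1) forces q1 = 1.
Unit clause (q5') forces q5 = 0.
But (q5) is also a unit clause — contradiction.
That branch fails; take q2 = 0 instead.
Unit clause (q3') forces q3 = 0.
Unit clause (q4) forces q4 = 1.
Unit clause (q6) forces q6 = 1.
But (q6') is also a unit clause — contradiction.
Either choice for q2 ends in contradiction.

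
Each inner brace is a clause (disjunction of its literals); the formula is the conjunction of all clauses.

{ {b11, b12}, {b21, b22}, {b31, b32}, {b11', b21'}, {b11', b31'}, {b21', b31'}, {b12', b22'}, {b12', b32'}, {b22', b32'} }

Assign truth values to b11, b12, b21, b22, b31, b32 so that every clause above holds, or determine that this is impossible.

UNSATISFIABLE

Branch on b11: set b11 = 1.
(b21') alone gives b21 = 0.
(b22) alone gives b22 = 1.
(b31') alone gives b31 = 0.
(b32) alone gives b32 = 1.
That conflicts with the unit clause (b32').
That branch fails; take b11 = 0 instead.
(b12) alone gives b12 = 1.
(b22') alone gives b22 = 0.
(b21) alone gives b21 = 1.
(b31') alone gives b31 = 0.
(b32) alone gives b32 = 1.
That conflicts with the unit clause (b32').
Neither b11 = 1 nor b11 = 0 works.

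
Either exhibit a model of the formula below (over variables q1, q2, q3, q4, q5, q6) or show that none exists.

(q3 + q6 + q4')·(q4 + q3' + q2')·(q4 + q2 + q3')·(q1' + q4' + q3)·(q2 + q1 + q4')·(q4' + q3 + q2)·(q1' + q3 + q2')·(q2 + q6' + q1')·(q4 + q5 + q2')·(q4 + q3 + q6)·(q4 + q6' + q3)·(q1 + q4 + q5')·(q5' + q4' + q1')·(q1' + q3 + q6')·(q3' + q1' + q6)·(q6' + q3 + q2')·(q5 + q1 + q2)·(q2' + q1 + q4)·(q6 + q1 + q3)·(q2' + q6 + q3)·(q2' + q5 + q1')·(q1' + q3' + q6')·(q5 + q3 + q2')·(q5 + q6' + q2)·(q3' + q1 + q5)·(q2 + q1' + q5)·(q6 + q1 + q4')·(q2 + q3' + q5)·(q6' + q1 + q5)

Suppose q3 = 1.
Suppose q4 = 1.
Suppose q2 = 1.
Suppose q5 = 1.
Unit clause (q1') forces q1 = 0.
Unit clause (q6) forces q6 = 1.
All clauses are satisfied.

q1=0, q2=1, q3=1, q4=1, q5=1, q6=1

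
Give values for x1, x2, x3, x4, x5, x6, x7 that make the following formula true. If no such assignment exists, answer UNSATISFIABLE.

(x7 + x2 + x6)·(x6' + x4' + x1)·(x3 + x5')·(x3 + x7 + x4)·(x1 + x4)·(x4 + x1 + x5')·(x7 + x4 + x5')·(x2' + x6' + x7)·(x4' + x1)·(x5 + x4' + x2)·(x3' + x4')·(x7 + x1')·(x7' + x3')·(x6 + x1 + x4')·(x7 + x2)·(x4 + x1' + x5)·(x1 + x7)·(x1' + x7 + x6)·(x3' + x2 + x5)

Case x3 = 0:
From the singleton clause (x5'), x5 = 0.
Case x7 = 1:
Case x1 = 1:
From the singleton clause (x4), x4 = 1.
From the singleton clause (x2), x2 = 1.
All clauses hold; x6 can take either value.

x1: 1; x2: 1; x3: 0; x4: 1; x5: 0; x6: 1; x7: 1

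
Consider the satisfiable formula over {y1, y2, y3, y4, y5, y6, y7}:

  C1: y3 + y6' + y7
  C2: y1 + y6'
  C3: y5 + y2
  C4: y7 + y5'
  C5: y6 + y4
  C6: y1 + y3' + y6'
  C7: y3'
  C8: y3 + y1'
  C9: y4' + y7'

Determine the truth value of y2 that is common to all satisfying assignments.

True

Suppose y2 = 0.
From the singleton clause (y5), y5 = 1.
From the singleton clause (y7), y7 = 1.
From the singleton clause (y3'), y3 = 0.
From the singleton clause (y1'), y1 = 0.
From the singleton clause (y6'), y6 = 0.
From the singleton clause (y4), y4 = 1.
Now (y4') is unsatisfied and unit — conflict.
So every satisfying assignment has y2 = True.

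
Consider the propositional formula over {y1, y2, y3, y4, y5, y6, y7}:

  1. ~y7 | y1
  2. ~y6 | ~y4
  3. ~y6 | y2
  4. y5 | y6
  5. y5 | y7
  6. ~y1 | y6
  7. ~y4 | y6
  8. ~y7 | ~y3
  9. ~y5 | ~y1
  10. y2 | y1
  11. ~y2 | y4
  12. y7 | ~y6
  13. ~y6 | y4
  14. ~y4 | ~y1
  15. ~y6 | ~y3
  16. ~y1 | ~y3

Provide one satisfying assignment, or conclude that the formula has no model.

Try y7 = 0.
The clause (y5) is unit, so y5 = 1.
The clause (~y1) is unit, so y1 = 0.
The clause (y2) is unit, so y2 = 1.
The clause (y4) is unit, so y4 = 1.
The clause (~y6) is unit, so y6 = 0.
Now (y6) is unsatisfied and unit — conflict.
That branch fails; take y7 = 1 instead.
The clause (y1) is unit, so y1 = 1.
The clause (y6) is unit, so y6 = 1.
The clause (~y4) is unit, so y4 = 0.
Now (y4) is unsatisfied and unit — conflict.
Both values of y7 lead to a conflict.

UNSATISFIABLE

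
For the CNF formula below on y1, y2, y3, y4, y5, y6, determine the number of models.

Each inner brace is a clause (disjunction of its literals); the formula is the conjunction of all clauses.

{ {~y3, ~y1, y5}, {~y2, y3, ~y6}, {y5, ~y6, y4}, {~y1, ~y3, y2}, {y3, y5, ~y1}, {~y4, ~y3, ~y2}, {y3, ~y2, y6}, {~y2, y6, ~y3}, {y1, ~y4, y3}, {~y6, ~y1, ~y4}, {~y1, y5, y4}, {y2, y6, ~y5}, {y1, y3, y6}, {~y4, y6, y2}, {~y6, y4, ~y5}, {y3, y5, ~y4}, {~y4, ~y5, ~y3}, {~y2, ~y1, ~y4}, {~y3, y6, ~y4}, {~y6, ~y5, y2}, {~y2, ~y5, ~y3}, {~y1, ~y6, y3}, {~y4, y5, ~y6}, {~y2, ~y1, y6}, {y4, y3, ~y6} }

There are 2^6 = 64 truth assignments over (y1, y2, y3, y4, y5, y6).
Split on y3. With y3 = 1, the clauses containing y3 are satisfied and ~y3 drops from the rest; 1 of the 2^5 = 32 assignments to the other variables satisfy what remains.
With y3 = 0, by the same count on the reduced clause set, 0 assignments work.
(One model: y1=F, y2=F, y3=T, y4=F, y5=F, y6=F.)
Total: 1 + 0 = 1.

1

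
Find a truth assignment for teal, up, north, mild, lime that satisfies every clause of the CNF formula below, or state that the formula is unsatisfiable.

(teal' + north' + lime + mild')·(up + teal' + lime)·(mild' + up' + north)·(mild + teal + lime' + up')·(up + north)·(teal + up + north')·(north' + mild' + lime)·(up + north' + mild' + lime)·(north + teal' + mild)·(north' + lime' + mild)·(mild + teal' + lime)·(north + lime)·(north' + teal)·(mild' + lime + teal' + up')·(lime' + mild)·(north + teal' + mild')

teal ↦ 1,  up ↦ 1,  north ↦ 1,  mild ↦ 1,  lime ↦ 1

Branch on up: set up = 1.
Branch on mild: set mild = 1.
(north) alone gives north = 1.
(lime) alone gives lime = 1.
(teal) alone gives teal = 1.
This assignment satisfies each clause.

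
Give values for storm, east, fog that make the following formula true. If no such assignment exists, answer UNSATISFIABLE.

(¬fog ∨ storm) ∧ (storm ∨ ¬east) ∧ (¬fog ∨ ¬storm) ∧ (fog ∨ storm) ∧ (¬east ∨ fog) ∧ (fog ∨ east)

Branch on fog: set fog = False.
(storm) alone gives storm = True.
(¬east) alone gives east = False.
That conflicts with the unit clause (east).
Undo fog and try fog = True.
(storm) alone gives storm = True.
That conflicts with the unit clause (¬storm).
Neither fog = True nor fog = False works.

UNSATISFIABLE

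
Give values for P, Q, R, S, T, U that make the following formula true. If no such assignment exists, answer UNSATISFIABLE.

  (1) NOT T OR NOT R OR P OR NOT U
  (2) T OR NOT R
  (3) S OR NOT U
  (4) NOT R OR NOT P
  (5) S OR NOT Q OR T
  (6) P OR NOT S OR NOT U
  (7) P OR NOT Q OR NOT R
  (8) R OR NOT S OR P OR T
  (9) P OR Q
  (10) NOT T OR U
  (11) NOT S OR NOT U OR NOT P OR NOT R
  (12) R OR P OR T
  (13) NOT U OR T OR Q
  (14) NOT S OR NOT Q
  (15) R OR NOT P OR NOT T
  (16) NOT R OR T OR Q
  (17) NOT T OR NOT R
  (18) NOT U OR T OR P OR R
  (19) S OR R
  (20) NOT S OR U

UNSATISFIABLE

Branch on T: set T = true.
Unit clause (U) forces U = true.
Unit clause (S) forces S = true.
Unit clause (P) forces P = true.
Unit clause (NOT R) forces R = false.
That conflicts with the unit clause (R).
That branch fails; take T = false instead.
Unit clause (NOT R) forces R = false.
Unit clause (P) forces P = true.
Unit clause (S) forces S = true.
Unit clause (NOT Q) forces Q = false.
Unit clause (NOT U) forces U = false.
That conflicts with the unit clause (U).
Neither T = true nor T = false works.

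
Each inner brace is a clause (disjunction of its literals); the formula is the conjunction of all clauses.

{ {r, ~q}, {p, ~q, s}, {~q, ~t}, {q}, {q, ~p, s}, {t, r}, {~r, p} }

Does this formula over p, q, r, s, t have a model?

Yes, satisfiable

The clause (q) is unit, so q = 1.
The clause (r) is unit, so r = 1.
The clause (~t) is unit, so t = 0.
The clause (p) is unit, so p = 1.
Every clause is now satisfied; s is unconstrained.
A satisfying assignment: p=1; q=1; r=1; s=1; t=0.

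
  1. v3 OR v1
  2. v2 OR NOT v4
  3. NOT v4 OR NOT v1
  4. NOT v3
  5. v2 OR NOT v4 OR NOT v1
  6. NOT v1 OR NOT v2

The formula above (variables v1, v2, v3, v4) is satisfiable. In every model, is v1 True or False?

Suppose v1 = false.
(v3) alone gives v3 = true.
Now (NOT v3) is unsatisfied and unit — conflict.
So every satisfying assignment has v1 = True.

True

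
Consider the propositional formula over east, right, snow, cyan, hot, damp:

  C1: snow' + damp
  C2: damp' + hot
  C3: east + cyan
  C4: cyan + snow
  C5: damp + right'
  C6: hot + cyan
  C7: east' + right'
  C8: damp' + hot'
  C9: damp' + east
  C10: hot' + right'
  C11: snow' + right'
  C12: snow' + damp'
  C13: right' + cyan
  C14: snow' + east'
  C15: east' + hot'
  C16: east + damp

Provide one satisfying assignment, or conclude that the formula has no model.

east: 1, right: 0, snow: 0, cyan: 1, hot: 0, damp: 0

Case snow = 0:
From the singleton clause (cyan), cyan = 1.
Case damp = 0:
From the singleton clause (right'), right = 0.
From the singleton clause (east), east = 1.
From the singleton clause (hot'), hot = 0.
Every clause now holds.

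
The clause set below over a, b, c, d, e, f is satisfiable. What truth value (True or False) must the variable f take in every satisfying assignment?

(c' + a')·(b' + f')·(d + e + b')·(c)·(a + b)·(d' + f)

False

Suppose f = 1.
From the singleton clause (b'), b = 0.
From the singleton clause (c), c = 1.
From the singleton clause (a'), a = 0.
Now (a) is unsatisfied and unit — conflict.
So every satisfying assignment has f = False.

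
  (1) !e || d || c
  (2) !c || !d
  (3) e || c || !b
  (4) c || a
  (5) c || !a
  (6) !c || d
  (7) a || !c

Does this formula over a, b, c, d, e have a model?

Try c = false.
From the singleton clause (a), a = true.
But (!a) is also a unit clause — contradiction.
Backtrack on c: now try c = true.
From the singleton clause (!d), d = false.
But (d) is also a unit clause — contradiction.
Both values of c lead to a conflict.
No assignment satisfies every clause.

Unsatisfiable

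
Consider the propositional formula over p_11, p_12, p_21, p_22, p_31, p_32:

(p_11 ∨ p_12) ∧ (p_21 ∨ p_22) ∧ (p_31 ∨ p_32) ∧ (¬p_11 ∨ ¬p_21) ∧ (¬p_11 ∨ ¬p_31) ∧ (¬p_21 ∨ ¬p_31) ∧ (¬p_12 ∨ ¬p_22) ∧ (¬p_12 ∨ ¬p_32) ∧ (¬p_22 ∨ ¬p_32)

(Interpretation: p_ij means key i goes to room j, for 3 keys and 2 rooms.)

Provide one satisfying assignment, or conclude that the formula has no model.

UNSATISFIABLE

Suppose p_11 = True.
(¬p_21) alone gives p_21 = False.
(p_22) alone gives p_22 = True.
(¬p_31) alone gives p_31 = False.
(p_32) alone gives p_32 = True.
Now (¬p_32) is unsatisfied and unit — conflict.
Undo p_11 and try p_11 = False.
(p_12) alone gives p_12 = True.
(¬p_22) alone gives p_22 = False.
(p_21) alone gives p_21 = True.
(¬p_31) alone gives p_31 = False.
(p_32) alone gives p_32 = True.
Now (¬p_32) is unsatisfied and unit — conflict.
Either choice for p_11 ends in contradiction.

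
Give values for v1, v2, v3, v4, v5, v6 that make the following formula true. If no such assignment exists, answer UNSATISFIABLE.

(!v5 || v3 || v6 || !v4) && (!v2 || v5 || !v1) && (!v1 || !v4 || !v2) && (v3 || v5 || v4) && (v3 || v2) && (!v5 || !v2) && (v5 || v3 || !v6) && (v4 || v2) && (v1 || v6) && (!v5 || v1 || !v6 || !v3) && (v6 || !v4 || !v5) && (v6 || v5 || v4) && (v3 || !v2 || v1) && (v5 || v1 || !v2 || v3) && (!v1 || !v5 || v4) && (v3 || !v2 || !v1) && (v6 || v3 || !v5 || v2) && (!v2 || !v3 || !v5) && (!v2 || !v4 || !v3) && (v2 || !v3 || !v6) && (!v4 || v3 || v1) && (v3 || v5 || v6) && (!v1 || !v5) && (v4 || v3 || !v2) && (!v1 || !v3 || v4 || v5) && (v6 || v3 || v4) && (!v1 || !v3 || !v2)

Case v3 = true:
Case v5 = false:
Case v2 = false:
From the singleton clause (v4), v4 = true.
From the singleton clause (!v6), v6 = false.
From the singleton clause (v1), v1 = true.
Every clause now holds.

v1=true,  v2=false,  v3=true,  v4=true,  v5=false,  v6=false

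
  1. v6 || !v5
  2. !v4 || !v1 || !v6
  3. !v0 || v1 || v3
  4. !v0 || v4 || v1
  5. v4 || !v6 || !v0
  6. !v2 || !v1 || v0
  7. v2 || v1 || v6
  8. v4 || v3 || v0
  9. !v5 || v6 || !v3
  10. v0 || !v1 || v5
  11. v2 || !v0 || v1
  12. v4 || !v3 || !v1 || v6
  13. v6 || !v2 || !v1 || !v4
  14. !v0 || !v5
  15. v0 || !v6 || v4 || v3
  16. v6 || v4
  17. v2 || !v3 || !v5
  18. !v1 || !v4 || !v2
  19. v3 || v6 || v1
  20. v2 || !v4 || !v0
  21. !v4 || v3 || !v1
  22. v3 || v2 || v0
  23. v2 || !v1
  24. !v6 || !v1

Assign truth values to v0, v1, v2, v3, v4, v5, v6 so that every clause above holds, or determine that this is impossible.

v0=false; v1=false; v2=true; v3=true; v4=true; v5=true; v6=true

Try v6 = true.
Unit clause (!v1) forces v1 = false.
Try v0 = false.
Try v4 = true.
Try v3 = true.
Try v2 = true.
All clauses hold; v5 can take either value.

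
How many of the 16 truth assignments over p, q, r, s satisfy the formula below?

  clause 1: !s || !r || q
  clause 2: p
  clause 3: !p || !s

There are 2^4 = 16 truth assignments over (p, q, r, s).
Check each against the 3 clauses (columns in the order p, q, r, s):
  F F F F  ✗ fails (p)
  F F F T  ✗ fails (p)
  F F T F  ✗ fails (p)
  F F T T  ✗ fails (!s || !r || q)
  F T F F  ✗ fails (p)
  F T F T  ✗ fails (p)
  F T T F  ✗ fails (p)
  F T T T  ✗ fails (p)
  T F F F  ✓ satisfies all
  T F F T  ✗ fails (!p || !s)
  T F T F  ✓ satisfies all
  T F T T  ✗ fails (!s || !r || q)
  T T F F  ✓ satisfies all
  T T F T  ✗ fails (!p || !s)
  T T T F  ✓ satisfies all
  T T T T  ✗ fails (!p || !s)
4 of the 16 rows are models.

4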